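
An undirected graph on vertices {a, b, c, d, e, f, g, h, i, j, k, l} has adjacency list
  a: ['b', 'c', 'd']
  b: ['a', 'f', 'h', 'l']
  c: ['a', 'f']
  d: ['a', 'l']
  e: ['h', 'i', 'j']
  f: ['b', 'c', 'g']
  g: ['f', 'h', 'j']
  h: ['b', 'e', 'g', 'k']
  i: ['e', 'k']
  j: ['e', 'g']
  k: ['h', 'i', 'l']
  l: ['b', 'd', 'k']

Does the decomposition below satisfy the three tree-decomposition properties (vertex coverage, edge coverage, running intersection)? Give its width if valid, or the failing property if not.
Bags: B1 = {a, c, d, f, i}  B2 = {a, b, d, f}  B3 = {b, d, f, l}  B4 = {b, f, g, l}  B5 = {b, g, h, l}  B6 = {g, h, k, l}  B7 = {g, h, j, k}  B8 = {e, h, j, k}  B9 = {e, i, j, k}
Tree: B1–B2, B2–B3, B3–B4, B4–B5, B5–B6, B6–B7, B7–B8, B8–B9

A tree decomposition must satisfy three properties: every vertex lies in some bag; for every edge, both endpoints lie together in some bag; and for every vertex, the bags containing it form a connected subtree. Here bags containing vertex i are not connected in the tree, so the decomposition is invalid.

No — bags containing vertex i are not connected in the tree.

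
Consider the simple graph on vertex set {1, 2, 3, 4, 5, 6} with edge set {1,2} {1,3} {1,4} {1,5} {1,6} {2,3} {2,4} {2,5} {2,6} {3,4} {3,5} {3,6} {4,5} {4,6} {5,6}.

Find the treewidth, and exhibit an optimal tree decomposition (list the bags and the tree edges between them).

With just one bag of size 6, the width is 6 − 1 = 5, so tw(G) ≤ 5. On the other hand G contains the 6-clique {1, 2, 3, 4, 5, 6}. A clique must lie in a single bag of any decomposition, so no decomposition can have width below 5. Hence tw(G) = 5 exactly.

Treewidth 5.
Bags: B1 = {1, 2, 3, 4, 5, 6}
Tree: (single bag)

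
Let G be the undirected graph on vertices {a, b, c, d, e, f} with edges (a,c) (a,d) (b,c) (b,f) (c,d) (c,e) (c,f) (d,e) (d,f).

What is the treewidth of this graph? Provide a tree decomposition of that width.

Treewidth 2.
One such decomposition:
Bags: B1 = {c, d, e}  B2 = {c, d, f}  B3 = {b, c, f}  B4 = {a, c, d}
Tree: B1–B2, B2–B3, B1–B4

The largest bag has 3 vertices, giving width 2; this decomposition certifies tw(G) ≤ 2. Conversely, {c, d, e} is a clique of size 3, and the vertices of any clique must share a bag in every tree decomposition; so some bag has ≥ 3 vertices and tw(G) ≥ 2. Hence tw(G) = 2 exactly.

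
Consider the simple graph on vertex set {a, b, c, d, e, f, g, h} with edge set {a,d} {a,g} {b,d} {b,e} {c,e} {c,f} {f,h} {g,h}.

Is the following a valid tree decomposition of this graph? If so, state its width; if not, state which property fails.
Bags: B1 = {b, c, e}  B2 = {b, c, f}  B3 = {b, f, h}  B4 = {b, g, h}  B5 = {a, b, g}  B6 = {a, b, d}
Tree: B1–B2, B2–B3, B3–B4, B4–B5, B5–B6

Vertex coverage: the bags together contain {a, b, c, d, e, f, g, h}, the full vertex set. Edge coverage: each edge of G has both endpoints in at least one bag. Running intersection: for every vertex, the bags containing it form a connected subtree. All three properties hold, so this is a valid tree decomposition of width max|bag| − 1 = 2, and hence tw(G) ≤ 2.

Yes; width 2.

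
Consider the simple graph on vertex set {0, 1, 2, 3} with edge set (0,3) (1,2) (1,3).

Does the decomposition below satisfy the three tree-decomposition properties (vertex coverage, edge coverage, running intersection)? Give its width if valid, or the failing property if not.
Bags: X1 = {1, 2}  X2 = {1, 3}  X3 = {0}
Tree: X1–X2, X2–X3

A tree decomposition must satisfy three properties: every vertex lies in some bag; for every edge, both endpoints lie together in some bag; and for every vertex, the bags containing it form a connected subtree. Here edge (3,0) lies in no bag, so the decomposition is invalid.

No — edge (3,0) lies in no bag.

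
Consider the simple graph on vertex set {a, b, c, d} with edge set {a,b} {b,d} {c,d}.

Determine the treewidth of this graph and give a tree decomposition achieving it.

Treewidth 1.
One optimal decomposition is:
Bags: B1 = {c, d}  B2 = {b, d}  B3 = {a, b}
Tree: B1–B2, B2–B3

Each bag holds 2 vertices, so the decomposition has width 1, which upper-bounds the treewidth. Any graph with an edge has treewidth ≥ 1, and G has the edge c–d. Hence tw(G) = 1 exactly.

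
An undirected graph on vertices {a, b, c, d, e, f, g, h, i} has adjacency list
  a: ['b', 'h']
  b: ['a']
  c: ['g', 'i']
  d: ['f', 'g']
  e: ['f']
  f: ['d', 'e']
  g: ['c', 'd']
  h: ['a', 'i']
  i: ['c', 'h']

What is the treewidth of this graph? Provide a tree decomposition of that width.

Treewidth 1.
Bags: B1 = {a, b}  B2 = {a, h}  B3 = {h, i}  B4 = {c, i}  B5 = {c, g}  B6 = {d, g}  B7 = {d, f}  B8 = {e, f}
Tree: B1–B2, B2–B3, B3–B4, B4–B5, B5–B6, B6–B7, B7–B8

Each bag holds 2 vertices, so the decomposition has width 1, which upper-bounds the treewidth. G has an edge, so its treewidth is at least 1. Hence tw(G) = 1 exactly.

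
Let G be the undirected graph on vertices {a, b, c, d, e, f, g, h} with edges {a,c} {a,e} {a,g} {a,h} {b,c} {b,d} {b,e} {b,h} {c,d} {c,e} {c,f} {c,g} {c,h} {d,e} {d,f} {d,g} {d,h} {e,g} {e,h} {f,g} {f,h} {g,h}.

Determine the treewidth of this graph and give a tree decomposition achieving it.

Treewidth 4.
One optimal decomposition is:
Bags: B1 = {c, d, e, g, h}  B2 = {c, d, f, g, h}  B3 = {a, c, e, g, h}  B4 = {b, c, d, e, h}
Tree: B1–B2, B1–B3, B1–B4

The largest bag has 5 vertices, giving width 4; this decomposition certifies tw(G) ≤ 4. Conversely, {c, d, e, g, h} is a clique of size 5, and the vertices of any clique must share a bag in every tree decomposition; so some bag has ≥ 5 vertices and tw(G) ≥ 4. Hence tw(G) = 4 exactly.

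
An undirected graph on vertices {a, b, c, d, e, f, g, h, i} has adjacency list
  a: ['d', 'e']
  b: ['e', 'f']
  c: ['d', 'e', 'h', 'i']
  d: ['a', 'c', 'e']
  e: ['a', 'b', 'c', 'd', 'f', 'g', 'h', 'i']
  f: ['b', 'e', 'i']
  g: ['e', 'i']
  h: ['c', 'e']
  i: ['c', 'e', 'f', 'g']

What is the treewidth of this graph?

A width-2 tree decomposition is:
Bags: B1 = {c, e, i}  B2 = {e, g, i}  B3 = {c, d, e}  B4 = {c, e, h}  B5 = {a, d, e}  B6 = {e, f, i}  B7 = {b, e, f}
Tree: B1–B2, B1–B3, B1–B4, B3–B5, B2–B6, B6–B7
The largest bag has 3 vertices, giving width 2; this decomposition certifies tw(G) ≤ 2. Conversely, {c, d, e} is a clique of size 3, and the vertices of any clique must share a bag in every tree decomposition; so some bag has ≥ 3 vertices and tw(G) ≥ 2. Combining the bounds, tw(G) = 2.

2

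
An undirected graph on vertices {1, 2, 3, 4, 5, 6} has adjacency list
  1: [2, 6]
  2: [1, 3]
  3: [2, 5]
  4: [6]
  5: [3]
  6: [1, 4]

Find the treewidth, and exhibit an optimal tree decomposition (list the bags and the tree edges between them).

Every bag has size at most 2, so the width is 2 − 1 = 1 and tw(G) ≤ 1. Since G has at least one edge (e.g. 5–3), it is not an edgeless graph, so tw(G) ≥ 1. Hence tw(G) = 1 exactly.

Treewidth 1.
One such decomposition:
Bags: B1 = {3, 5}  B2 = {2, 3}  B3 = {1, 2}  B4 = {1, 6}  B5 = {4, 6}
Tree: B1–B2, B2–B3, B3–B4, B4–B5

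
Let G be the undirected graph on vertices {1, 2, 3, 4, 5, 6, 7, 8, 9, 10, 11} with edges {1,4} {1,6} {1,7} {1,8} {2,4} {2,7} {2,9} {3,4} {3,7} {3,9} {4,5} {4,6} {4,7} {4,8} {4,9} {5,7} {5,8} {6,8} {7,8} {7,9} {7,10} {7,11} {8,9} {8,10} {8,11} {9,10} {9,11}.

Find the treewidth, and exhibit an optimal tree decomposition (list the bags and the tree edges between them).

Every bag has size at most 4, so the width is 4 − 1 = 3 and tw(G) ≤ 3. On the other hand G contains the 4-clique {1, 4, 6, 8}. A clique must lie in a single bag of any decomposition, so no decomposition can have width below 3. Therefore the treewidth is 3.

Treewidth 3.
One such decomposition:
Bags: B1 = {4, 7, 8, 9}  B2 = {7, 8, 9, 10}  B3 = {1, 4, 7, 8}  B4 = {4, 5, 7, 8}  B5 = {2, 4, 7, 9}  B6 = {3, 4, 7, 9}  B7 = {1, 4, 6, 8}  B8 = {7, 8, 9, 11}
Tree: B1–B2, B1–B3, B3–B4, B1–B5, B5–B6, B3–B7, B2–B8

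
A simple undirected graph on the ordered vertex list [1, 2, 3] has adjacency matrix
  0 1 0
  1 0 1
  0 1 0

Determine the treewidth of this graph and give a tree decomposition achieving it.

The largest bag has 2 vertices, giving width 1; this decomposition certifies tw(G) ≤ 1. G has an edge, so its treewidth is at least 1. Combining the bounds, tw(G) = 1.

Treewidth 1.
One optimal decomposition is:
Bags: B1 = {1, 2}  B2 = {2, 3}
Tree: B1–B2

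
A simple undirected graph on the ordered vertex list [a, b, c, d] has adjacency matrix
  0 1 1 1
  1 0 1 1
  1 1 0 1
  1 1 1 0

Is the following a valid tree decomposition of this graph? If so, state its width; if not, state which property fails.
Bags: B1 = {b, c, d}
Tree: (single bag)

A tree decomposition must satisfy three properties: every vertex lies in some bag; for every edge, both endpoints lie together in some bag; and for every vertex, the bags containing it form a connected subtree. Here vertex a appears in no bag, so the decomposition is invalid.

No — vertex a appears in no bag.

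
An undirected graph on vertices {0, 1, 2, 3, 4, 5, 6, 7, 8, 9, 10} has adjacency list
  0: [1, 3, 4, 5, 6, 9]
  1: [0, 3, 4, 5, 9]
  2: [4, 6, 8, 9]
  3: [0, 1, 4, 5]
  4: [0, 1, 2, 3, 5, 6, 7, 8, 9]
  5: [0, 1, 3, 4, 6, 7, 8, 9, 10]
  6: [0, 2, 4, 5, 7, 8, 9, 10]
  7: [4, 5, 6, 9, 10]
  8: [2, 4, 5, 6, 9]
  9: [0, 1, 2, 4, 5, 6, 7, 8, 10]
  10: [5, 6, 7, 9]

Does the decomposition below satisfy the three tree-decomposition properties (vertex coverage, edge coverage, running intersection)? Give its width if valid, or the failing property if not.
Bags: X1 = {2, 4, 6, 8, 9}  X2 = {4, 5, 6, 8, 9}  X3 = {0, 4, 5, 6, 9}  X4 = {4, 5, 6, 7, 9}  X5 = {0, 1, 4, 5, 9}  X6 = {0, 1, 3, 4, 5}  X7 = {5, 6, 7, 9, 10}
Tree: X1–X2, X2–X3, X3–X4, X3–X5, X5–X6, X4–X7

Every vertex of G appears in some bag (union = {0, 1, 2, 3, 4, 5, 6, 7, 8, 9, 10}); every edge is covered by a bag; and for each vertex v the set of bags containing v is connected in the bag tree. The decomposition is therefore valid. The largest bag has 5 vertices, so the width is 4.

Yes; width 4.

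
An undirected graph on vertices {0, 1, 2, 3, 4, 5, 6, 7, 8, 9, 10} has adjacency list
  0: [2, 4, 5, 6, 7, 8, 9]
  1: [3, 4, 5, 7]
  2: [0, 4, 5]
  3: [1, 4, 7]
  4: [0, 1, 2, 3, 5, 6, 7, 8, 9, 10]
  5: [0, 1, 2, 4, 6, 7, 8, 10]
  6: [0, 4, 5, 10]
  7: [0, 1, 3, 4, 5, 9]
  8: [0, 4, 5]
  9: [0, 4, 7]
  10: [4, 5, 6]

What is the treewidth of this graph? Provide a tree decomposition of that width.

Treewidth 3.
Bags: B1 = {0, 4, 5, 6}  B2 = {4, 5, 6, 10}  B3 = {0, 4, 5, 8}  B4 = {0, 4, 5, 7}  B5 = {1, 4, 5, 7}  B6 = {0, 4, 7, 9}  B7 = {0, 2, 4, 5}  B8 = {1, 3, 4, 7}
Tree: B1–B2, B1–B3, B1–B4, B4–B5, B4–B6, B3–B7, B5–B8

The largest bag has 4 vertices, giving width 3; this decomposition certifies tw(G) ≤ 3. Conversely, {0, 4, 7, 9} is a clique of size 4, and the vertices of any clique must share a bag in every tree decomposition; so some bag has ≥ 4 vertices and tw(G) ≥ 3. The upper and lower bounds meet at 3, so that is the treewidth.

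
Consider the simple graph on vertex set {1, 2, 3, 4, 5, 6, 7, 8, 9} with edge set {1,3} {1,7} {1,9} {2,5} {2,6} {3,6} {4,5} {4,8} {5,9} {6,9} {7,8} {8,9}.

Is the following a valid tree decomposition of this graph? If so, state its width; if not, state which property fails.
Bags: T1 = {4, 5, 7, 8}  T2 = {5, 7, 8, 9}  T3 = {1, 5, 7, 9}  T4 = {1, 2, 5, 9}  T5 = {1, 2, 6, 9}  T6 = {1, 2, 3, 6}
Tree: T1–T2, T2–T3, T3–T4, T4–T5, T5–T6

Yes; width 3.

Vertex coverage: the bags together contain {1, 2, 3, 4, 5, 6, 7, 8, 9}, the full vertex set. Edge coverage: each edge of G has both endpoints in at least one bag. Running intersection: for every vertex, the bags containing it form a connected subtree. All three properties hold, so this is a valid tree decomposition of width max|bag| − 1 = 3, and hence tw(G) ≤ 3.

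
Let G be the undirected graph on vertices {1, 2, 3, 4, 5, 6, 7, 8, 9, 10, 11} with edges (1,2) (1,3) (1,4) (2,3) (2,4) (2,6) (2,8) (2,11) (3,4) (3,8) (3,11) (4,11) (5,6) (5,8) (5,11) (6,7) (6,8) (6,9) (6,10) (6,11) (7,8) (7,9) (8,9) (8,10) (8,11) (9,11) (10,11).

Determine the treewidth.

3

A width-3 tree decomposition is:
Bags: B1 = {2, 3, 4, 11}  B2 = {2, 3, 8, 11}  B3 = {1, 2, 3, 4}  B4 = {2, 6, 8, 11}  B5 = {6, 8, 9, 11}  B6 = {6, 8, 10, 11}  B7 = {5, 6, 8, 11}  B8 = {6, 7, 8, 9}
Tree: B1–B2, B1–B3, B2–B4, B4–B5, B4–B6, B6–B7, B5–B8
Every bag has size at most 4, so the width is 4 − 1 = 3 and tw(G) ≤ 3. Conversely, {2, 3, 8, 11} is a clique of size 4, and the vertices of any clique must share a bag in every tree decomposition; so some bag has ≥ 4 vertices and tw(G) ≥ 3. Hence tw(G) = 3 exactly.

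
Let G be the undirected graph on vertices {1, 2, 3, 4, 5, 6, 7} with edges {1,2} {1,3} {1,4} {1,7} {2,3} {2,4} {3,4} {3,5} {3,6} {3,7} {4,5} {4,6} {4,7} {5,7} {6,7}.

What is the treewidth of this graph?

3

A width-3 tree decomposition is:
Bags: B1 = {1, 3, 4, 7}  B2 = {1, 2, 3, 4}  B3 = {3, 4, 6, 7}  B4 = {3, 4, 5, 7}
Tree: B1–B2, B1–B3, B1–B4
Each bag holds 4 vertices, so the decomposition has width 3, which upper-bounds the treewidth. Conversely, {1, 2, 3, 4} is a clique of size 4, and the vertices of any clique must share a bag in every tree decomposition; so some bag has ≥ 4 vertices and tw(G) ≥ 3. Hence tw(G) = 3 exactly.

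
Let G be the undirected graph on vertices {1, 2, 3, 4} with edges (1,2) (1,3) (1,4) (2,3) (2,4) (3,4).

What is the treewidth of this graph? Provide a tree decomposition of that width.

With just one bag of size 4, the width is 4 − 1 = 3, so tw(G) ≤ 3. For the lower bound, the 4 vertices {1, 2, 3, 4} are pairwise adjacent, and any tree decomposition puts a clique entirely inside one bag — forcing width ≥ 3. The upper and lower bounds meet at 3, so that is the treewidth.

Treewidth 3.
Bags: B1 = {1, 2, 3, 4}
Tree: (single bag)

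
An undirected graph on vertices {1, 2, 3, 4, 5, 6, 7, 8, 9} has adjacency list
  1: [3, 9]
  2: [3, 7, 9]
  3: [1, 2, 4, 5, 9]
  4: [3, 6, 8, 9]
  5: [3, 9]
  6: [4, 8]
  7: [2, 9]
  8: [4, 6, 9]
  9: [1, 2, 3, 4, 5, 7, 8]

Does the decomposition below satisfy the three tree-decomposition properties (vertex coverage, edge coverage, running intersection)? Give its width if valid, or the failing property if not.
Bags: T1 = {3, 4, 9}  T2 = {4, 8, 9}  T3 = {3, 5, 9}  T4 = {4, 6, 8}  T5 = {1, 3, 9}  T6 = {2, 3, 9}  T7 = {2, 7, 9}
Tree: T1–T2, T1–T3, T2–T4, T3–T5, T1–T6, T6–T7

Vertex coverage: the bags together contain {1, 2, 3, 4, 5, 6, 7, 8, 9}, the full vertex set. Edge coverage: each edge of G has both endpoints in at least one bag. Running intersection: for every vertex, the bags containing it form a connected subtree. All three properties hold, so this is a valid tree decomposition of width max|bag| − 1 = 2, and hence tw(G) ≤ 2.

Yes; width 2.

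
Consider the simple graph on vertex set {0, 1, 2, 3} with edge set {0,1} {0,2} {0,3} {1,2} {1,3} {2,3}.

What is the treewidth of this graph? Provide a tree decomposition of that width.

A single bag containing all 4 vertices is trivially a valid decomposition of width 3. On the other hand G contains the 4-clique {0, 1, 2, 3}. A clique must lie in a single bag of any decomposition, so no decomposition can have width below 3. The upper and lower bounds meet at 3, so that is the treewidth.

Treewidth 3.
One such decomposition:
Bags: B1 = {0, 1, 2, 3}
Tree: (single bag)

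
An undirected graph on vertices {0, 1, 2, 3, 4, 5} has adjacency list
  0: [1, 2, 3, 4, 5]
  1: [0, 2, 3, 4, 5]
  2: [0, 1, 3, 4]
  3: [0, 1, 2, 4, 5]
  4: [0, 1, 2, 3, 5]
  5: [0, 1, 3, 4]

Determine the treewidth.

4

A width-4 tree decomposition is:
Bags: B1 = {0, 1, 2, 3, 4}  B2 = {0, 1, 3, 4, 5}
Tree: B1–B2
Every bag has size at most 5, so the width is 5 − 1 = 4 and tw(G) ≤ 4. Conversely, {0, 1, 2, 3, 4} is a clique of size 5, and the vertices of any clique must share a bag in every tree decomposition; so some bag has ≥ 5 vertices and tw(G) ≥ 4. The upper and lower bounds meet at 4, so that is the treewidth.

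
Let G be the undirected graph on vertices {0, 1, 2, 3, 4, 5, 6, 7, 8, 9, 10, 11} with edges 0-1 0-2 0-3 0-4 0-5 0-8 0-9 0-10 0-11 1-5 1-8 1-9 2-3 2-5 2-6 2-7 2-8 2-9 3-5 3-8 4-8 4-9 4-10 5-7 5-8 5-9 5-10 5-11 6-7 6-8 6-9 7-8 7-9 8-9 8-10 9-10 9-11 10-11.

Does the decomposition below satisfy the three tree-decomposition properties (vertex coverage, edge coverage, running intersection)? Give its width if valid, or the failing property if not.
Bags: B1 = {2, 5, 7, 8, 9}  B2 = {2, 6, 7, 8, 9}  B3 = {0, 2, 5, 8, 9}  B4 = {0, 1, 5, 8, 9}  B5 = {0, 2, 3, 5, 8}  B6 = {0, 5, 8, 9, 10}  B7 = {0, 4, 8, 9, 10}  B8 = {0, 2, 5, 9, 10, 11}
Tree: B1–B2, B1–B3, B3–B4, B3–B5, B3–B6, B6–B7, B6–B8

A tree decomposition must satisfy three properties: every vertex lies in some bag; for every edge, both endpoints lie together in some bag; and for every vertex, the bags containing it form a connected subtree. Here bags containing vertex 2 are not connected in the tree, so the decomposition is invalid.

No — bags containing vertex 2 are not connected in the tree.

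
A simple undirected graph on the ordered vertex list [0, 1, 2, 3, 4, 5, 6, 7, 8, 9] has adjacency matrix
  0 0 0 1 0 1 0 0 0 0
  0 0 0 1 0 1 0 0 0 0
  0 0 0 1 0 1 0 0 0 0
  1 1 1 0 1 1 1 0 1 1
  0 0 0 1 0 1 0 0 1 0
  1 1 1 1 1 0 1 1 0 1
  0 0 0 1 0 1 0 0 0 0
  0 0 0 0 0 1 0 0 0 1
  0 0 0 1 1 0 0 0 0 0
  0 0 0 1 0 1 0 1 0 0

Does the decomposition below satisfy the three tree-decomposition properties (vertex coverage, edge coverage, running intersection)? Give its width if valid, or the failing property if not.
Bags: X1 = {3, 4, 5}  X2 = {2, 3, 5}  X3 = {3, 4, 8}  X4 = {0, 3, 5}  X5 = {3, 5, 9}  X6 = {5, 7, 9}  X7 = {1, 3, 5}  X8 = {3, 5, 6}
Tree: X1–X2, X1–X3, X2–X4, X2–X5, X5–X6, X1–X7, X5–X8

Yes; width 2.

Every vertex of G appears in some bag (union = {0, 1, 2, 3, 4, 5, 6, 7, 8, 9}); every edge is covered by a bag; and for each vertex v the set of bags containing v is connected in the bag tree. The decomposition is therefore valid. The largest bag has 3 vertices, so the width is 2.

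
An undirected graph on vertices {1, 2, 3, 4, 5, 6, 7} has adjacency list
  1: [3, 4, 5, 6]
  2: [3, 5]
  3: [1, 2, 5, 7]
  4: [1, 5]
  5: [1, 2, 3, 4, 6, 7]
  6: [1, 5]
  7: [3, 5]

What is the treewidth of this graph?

A width-2 tree decomposition is:
Bags: B1 = {1, 3, 5}  B2 = {3, 5, 7}  B3 = {1, 4, 5}  B4 = {2, 3, 5}  B5 = {1, 5, 6}
Tree: B1–B2, B1–B3, B2–B4, B1–B5
Every bag has size at most 3, so the width is 3 − 1 = 2 and tw(G) ≤ 2. On the other hand G contains the 3-clique {1, 3, 5}. A clique must lie in a single bag of any decomposition, so no decomposition can have width below 2. Hence tw(G) = 2 exactly.

2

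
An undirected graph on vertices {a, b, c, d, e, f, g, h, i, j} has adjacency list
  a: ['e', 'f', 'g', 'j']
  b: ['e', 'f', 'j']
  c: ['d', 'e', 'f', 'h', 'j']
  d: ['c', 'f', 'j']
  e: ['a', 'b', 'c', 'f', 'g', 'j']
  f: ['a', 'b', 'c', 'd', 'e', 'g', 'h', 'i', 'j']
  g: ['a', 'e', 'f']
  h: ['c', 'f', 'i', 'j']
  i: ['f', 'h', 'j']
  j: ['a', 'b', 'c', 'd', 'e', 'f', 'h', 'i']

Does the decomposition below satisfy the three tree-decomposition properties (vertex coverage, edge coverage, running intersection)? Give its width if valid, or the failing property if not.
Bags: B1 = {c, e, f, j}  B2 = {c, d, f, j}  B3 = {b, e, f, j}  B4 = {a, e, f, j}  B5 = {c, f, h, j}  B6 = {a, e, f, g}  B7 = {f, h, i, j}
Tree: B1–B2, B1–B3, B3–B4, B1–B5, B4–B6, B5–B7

Checking the three conditions: (i) the bags cover all of {a, b, c, d, e, f, g, h, i, j}; (ii) for each edge, some bag contains both endpoints; (iii) the bags containing any fixed vertex form a subtree. All hold, so the decomposition is valid with width 4 − 1 = 3.

Yes; width 3.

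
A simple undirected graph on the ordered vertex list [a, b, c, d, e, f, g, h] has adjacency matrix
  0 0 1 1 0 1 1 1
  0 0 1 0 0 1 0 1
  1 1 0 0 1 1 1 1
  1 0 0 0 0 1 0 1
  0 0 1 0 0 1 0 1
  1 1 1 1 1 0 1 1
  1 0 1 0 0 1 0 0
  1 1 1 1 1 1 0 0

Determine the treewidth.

A width-3 tree decomposition is:
Bags: B1 = {a, c, f, h}  B2 = {a, c, f, g}  B3 = {a, d, f, h}  B4 = {c, e, f, h}  B5 = {b, c, f, h}
Tree: B1–B2, B1–B3, B1–B4, B1–B5
Every bag has size at most 4, so the width is 4 − 1 = 3 and tw(G) ≤ 3. Conversely, {a, c, f, g} is a clique of size 4, and the vertices of any clique must share a bag in every tree decomposition; so some bag has ≥ 4 vertices and tw(G) ≥ 3. Combining the bounds, tw(G) = 3.

3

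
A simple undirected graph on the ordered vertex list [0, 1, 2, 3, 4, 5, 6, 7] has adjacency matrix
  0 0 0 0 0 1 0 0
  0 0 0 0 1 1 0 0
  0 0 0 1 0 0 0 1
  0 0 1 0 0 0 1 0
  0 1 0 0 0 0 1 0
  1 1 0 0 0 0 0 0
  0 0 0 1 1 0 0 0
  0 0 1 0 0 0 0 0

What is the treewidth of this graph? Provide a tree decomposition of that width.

Each bag holds 2 vertices, so the decomposition has width 1, which upper-bounds the treewidth. G has an edge, so its treewidth is at least 1. Therefore the treewidth is 1.

Treewidth 1.
Bags: B1 = {2, 7}  B2 = {2, 3}  B3 = {3, 6}  B4 = {4, 6}  B5 = {1, 4}  B6 = {1, 5}  B7 = {0, 5}
Tree: B1–B2, B2–B3, B3–B4, B4–B5, B5–B6, B6–B7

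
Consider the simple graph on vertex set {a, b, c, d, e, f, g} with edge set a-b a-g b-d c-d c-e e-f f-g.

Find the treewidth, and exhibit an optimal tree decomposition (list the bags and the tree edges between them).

The largest bag has 3 vertices, giving width 2; this decomposition certifies tw(G) ≤ 2. Since e–c–d–b–a–g–f–e is a cycle in G, G is not acyclic. Forests are exactly the graphs of treewidth ≤ 1, so tw(G) ≥ 2. Combining the bounds, tw(G) = 2.

Treewidth 2.
One optimal decomposition is:
Bags: B1 = {c, d, e}  B2 = {b, d, e}  B3 = {a, b, e}  B4 = {a, e, g}  B5 = {e, f, g}
Tree: B1–B2, B2–B3, B3–B4, B4–B5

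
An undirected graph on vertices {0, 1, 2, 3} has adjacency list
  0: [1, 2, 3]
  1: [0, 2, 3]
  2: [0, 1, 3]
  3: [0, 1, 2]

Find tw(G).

3

A width-3 tree decomposition is:
Bags: B1 = {0, 1, 2, 3}
Tree: (single bag)
With just one bag of size 4, the width is 4 − 1 = 3, so tw(G) ≤ 3. Conversely, {0, 1, 2, 3} is a clique of size 4, and the vertices of any clique must share a bag in every tree decomposition; so some bag has ≥ 4 vertices and tw(G) ≥ 3. Combining the bounds, tw(G) = 3.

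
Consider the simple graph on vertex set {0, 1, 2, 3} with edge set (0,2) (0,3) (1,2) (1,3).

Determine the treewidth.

A width-2 tree decomposition is:
Bags: B1 = {1, 2, 3}  B2 = {0, 2, 3}
Tree: B1–B2
The largest bag has 3 vertices, giving width 2; this decomposition certifies tw(G) ≤ 2. For the lower bound, G contains the cycle 3–1–2–0–3, so G is not a forest; only forests have treewidth ≤ 1, hence tw(G) ≥ 2. Hence tw(G) = 2 exactly.

2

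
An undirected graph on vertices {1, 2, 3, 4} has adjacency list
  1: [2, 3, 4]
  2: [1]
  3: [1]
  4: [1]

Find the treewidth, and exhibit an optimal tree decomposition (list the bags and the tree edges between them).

The largest bag has 2 vertices, giving width 1; this decomposition certifies tw(G) ≤ 1. Since G has at least one edge (e.g. 1–2), it is not an edgeless graph, so tw(G) ≥ 1. Combining the bounds, tw(G) = 1.

Treewidth 1.
Bags: B1 = {1, 2}  B2 = {1, 3}  B3 = {1, 4}
Tree: B1–B2, B1–B3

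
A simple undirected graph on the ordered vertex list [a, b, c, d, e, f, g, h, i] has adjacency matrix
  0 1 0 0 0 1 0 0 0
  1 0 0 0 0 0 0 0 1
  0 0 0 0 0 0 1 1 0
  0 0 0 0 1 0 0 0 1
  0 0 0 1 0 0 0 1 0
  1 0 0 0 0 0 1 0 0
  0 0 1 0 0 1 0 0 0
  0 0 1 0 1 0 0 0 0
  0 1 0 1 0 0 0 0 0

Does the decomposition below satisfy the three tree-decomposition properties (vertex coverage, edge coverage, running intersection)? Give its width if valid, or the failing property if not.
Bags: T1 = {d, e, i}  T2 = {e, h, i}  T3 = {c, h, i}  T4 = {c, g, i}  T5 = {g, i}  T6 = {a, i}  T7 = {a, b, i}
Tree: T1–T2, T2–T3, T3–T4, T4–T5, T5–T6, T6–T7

A tree decomposition must satisfy three properties: every vertex lies in some bag; for every edge, both endpoints lie together in some bag; and for every vertex, the bags containing it form a connected subtree. Here vertex f appears in no bag, so the decomposition is invalid.

No — vertex f appears in no bag.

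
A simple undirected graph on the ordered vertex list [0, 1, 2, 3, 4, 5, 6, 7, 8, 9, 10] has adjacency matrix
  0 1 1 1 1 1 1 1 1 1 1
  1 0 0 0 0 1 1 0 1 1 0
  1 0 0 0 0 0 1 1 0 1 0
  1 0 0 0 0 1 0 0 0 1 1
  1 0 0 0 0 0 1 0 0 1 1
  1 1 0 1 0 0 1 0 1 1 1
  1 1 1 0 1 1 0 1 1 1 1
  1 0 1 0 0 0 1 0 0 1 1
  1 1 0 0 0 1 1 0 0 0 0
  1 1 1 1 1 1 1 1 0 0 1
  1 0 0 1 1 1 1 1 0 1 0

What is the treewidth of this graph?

4

A width-4 tree decomposition is:
Bags: B1 = {0, 5, 6, 9, 10}  B2 = {0, 6, 7, 9, 10}  B3 = {0, 3, 5, 9, 10}  B4 = {0, 1, 5, 6, 9}  B5 = {0, 4, 6, 9, 10}  B6 = {0, 1, 5, 6, 8}  B7 = {0, 2, 6, 7, 9}
Tree: B1–B2, B1–B3, B1–B4, B2–B5, B4–B6, B2–B7
Each bag holds 5 vertices, so the decomposition has width 4, which upper-bounds the treewidth. Conversely, {0, 3, 5, 9, 10} is a clique of size 5, and the vertices of any clique must share a bag in every tree decomposition; so some bag has ≥ 5 vertices and tw(G) ≥ 4. Hence tw(G) = 4 exactly.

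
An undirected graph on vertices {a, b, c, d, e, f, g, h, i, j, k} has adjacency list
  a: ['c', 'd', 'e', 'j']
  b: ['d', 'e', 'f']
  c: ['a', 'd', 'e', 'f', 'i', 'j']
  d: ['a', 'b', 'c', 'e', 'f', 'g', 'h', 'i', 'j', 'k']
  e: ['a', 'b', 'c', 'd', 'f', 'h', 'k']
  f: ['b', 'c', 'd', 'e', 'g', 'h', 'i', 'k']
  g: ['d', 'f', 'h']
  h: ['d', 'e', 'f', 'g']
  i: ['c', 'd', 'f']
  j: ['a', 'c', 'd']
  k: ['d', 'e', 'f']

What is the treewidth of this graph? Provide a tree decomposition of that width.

Treewidth 3.
Bags: B1 = {a, c, d, e}  B2 = {c, d, e, f}  B3 = {d, e, f, k}  B4 = {b, d, e, f}  B5 = {d, e, f, h}  B6 = {d, f, g, h}  B7 = {c, d, f, i}  B8 = {a, c, d, j}
Tree: B1–B2, B2–B3, B3–B4, B3–B5, B5–B6, B2–B7, B1–B8

Each bag holds 4 vertices, so the decomposition has width 3, which upper-bounds the treewidth. On the other hand G contains the 4-clique {a, c, d, j}. A clique must lie in a single bag of any decomposition, so no decomposition can have width below 3. Hence tw(G) = 3 exactly.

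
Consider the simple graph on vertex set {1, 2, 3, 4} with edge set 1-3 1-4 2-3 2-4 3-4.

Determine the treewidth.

2

A width-2 tree decomposition is:
Bags: B1 = {2, 3, 4}  B2 = {1, 3, 4}
Tree: B1–B2
Every bag has size at most 3, so the width is 3 − 1 = 2 and tw(G) ≤ 2. For the lower bound, the 3 vertices {1, 3, 4} are pairwise adjacent, and any tree decomposition puts a clique entirely inside one bag — forcing width ≥ 2. Hence tw(G) = 2 exactly.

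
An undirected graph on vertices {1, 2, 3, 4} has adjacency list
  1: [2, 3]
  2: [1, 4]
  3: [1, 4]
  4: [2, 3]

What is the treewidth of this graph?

2

A width-2 tree decomposition is:
Bags: B1 = {1, 2, 4}  B2 = {1, 3, 4}
Tree: B1–B2
Every bag has size at most 3, so the width is 3 − 1 = 2 and tw(G) ≤ 2. Since 4–2–1–3–4 is a cycle in G, G is not acyclic. Forests are exactly the graphs of treewidth ≤ 1, so tw(G) ≥ 2. The upper and lower bounds meet at 2, so that is the treewidth.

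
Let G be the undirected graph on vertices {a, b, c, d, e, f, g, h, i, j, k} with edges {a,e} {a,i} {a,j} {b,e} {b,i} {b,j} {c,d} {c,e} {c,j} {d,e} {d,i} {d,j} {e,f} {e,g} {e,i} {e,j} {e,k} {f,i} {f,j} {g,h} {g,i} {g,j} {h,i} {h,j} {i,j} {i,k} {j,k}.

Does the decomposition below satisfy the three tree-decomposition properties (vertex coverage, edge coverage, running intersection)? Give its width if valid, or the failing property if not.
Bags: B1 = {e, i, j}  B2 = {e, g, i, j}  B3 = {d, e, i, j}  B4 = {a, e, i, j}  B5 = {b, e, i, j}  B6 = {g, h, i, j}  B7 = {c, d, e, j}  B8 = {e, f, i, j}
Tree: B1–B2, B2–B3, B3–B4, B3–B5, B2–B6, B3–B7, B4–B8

A tree decomposition must satisfy three properties: every vertex lies in some bag; for every edge, both endpoints lie together in some bag; and for every vertex, the bags containing it form a connected subtree. Here vertex k appears in no bag, so the decomposition is invalid.

No — vertex k appears in no bag.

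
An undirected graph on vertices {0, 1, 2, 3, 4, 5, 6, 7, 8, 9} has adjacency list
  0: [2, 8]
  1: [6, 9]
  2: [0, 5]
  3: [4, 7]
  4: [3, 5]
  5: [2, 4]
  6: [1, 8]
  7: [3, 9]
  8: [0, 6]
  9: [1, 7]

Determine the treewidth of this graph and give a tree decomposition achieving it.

Every bag has size at most 3, so the width is 3 − 1 = 2 and tw(G) ≤ 2. The edges 9–7–3–4–5–2–0–8–6–1–9 form a cycle, so G is not a tree and its treewidth is at least 2. Combining the bounds, tw(G) = 2.

Treewidth 2.
Bags: B1 = {3, 7, 9}  B2 = {3, 4, 9}  B3 = {4, 5, 9}  B4 = {2, 5, 9}  B5 = {0, 2, 9}  B6 = {0, 8, 9}  B7 = {6, 8, 9}  B8 = {1, 6, 9}
Tree: B1–B2, B2–B3, B3–B4, B4–B5, B5–B6, B6–B7, B7–B8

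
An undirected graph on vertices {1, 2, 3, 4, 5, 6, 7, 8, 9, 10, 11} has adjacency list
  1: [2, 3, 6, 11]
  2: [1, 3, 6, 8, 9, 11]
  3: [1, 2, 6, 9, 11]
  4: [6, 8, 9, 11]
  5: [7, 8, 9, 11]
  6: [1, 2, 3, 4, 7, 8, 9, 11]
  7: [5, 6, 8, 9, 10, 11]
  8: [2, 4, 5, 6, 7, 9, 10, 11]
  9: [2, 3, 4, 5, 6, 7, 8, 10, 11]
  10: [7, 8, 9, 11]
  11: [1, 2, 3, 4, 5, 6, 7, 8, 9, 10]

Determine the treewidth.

4

A width-4 tree decomposition is:
Bags: B1 = {4, 6, 8, 9, 11}  B2 = {6, 7, 8, 9, 11}  B3 = {2, 6, 8, 9, 11}  B4 = {7, 8, 9, 10, 11}  B5 = {5, 7, 8, 9, 11}  B6 = {2, 3, 6, 9, 11}  B7 = {1, 2, 3, 6, 11}
Tree: B1–B2, B2–B3, B2–B4, B2–B5, B3–B6, B6–B7
Each bag holds 5 vertices, so the decomposition has width 4, which upper-bounds the treewidth. Conversely, {1, 2, 3, 6, 11} is a clique of size 5, and the vertices of any clique must share a bag in every tree decomposition; so some bag has ≥ 5 vertices and tw(G) ≥ 4. The upper and lower bounds meet at 4, so that is the treewidth.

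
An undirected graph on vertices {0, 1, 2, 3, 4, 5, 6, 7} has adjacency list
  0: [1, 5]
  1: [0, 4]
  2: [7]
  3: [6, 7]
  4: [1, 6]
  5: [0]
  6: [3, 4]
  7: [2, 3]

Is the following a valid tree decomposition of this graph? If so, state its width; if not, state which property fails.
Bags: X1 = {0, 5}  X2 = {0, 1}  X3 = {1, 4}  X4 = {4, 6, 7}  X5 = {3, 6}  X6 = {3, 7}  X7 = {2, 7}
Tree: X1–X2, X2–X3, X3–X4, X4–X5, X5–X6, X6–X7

No — bags containing vertex 7 are not connected in the tree.

A tree decomposition must satisfy three properties: every vertex lies in some bag; for every edge, both endpoints lie together in some bag; and for every vertex, the bags containing it form a connected subtree. Here bags containing vertex 7 are not connected in the tree, so the decomposition is invalid.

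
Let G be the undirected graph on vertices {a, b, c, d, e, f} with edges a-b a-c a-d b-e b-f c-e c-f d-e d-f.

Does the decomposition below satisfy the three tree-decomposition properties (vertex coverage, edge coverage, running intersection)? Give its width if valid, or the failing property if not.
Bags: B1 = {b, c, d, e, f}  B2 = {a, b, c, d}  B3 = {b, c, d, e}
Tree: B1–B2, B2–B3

No — bags containing vertex e are not connected in the tree.

A tree decomposition must satisfy three properties: every vertex lies in some bag; for every edge, both endpoints lie together in some bag; and for every vertex, the bags containing it form a connected subtree. Here bags containing vertex e are not connected in the tree, so the decomposition is invalid.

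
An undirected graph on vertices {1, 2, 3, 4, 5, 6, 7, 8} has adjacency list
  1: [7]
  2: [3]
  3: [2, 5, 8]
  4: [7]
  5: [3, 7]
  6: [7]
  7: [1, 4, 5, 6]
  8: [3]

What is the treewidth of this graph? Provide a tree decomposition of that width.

Each bag holds 2 vertices, so the decomposition has width 1, which upper-bounds the treewidth. G has an edge, so its treewidth is at least 1. The upper and lower bounds meet at 1, so that is the treewidth.

Treewidth 1.
One such decomposition:
Bags: B1 = {6, 7}  B2 = {5, 7}  B3 = {3, 5}  B4 = {3, 8}  B5 = {1, 7}  B6 = {2, 3}  B7 = {4, 7}
Tree: B1–B2, B2–B3, B3–B4, B2–B5, B3–B6, B2–B7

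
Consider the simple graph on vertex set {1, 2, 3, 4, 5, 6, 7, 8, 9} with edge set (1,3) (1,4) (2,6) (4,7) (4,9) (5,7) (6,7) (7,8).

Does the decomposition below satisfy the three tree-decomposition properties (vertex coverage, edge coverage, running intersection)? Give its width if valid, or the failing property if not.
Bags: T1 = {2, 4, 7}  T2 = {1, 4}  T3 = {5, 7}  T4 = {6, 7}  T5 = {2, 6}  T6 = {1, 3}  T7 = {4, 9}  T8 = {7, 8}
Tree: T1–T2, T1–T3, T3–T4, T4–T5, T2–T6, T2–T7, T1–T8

A tree decomposition must satisfy three properties: every vertex lies in some bag; for every edge, both endpoints lie together in some bag; and for every vertex, the bags containing it form a connected subtree. Here bags containing vertex 2 are not connected in the tree, so the decomposition is invalid.

No — bags containing vertex 2 are not connected in the tree.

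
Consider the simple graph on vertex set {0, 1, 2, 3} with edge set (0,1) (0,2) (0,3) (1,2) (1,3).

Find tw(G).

A width-2 tree decomposition is:
Bags: B1 = {0, 1, 2}  B2 = {0, 1, 3}
Tree: B1–B2
Every bag has size at most 3, so the width is 3 − 1 = 2 and tw(G) ≤ 2. For the lower bound, the 3 vertices {0, 1, 2} are pairwise adjacent, and any tree decomposition puts a clique entirely inside one bag — forcing width ≥ 2. Hence tw(G) = 2 exactly.

2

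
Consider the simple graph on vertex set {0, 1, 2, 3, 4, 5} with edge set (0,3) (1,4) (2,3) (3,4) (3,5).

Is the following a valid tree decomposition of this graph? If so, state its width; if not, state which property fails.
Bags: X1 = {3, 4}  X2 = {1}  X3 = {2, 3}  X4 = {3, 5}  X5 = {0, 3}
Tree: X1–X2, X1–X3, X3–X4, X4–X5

No — edge (4,1) lies in no bag.

A tree decomposition must satisfy three properties: every vertex lies in some bag; for every edge, both endpoints lie together in some bag; and for every vertex, the bags containing it form a connected subtree. Here edge (4,1) lies in no bag, so the decomposition is invalid.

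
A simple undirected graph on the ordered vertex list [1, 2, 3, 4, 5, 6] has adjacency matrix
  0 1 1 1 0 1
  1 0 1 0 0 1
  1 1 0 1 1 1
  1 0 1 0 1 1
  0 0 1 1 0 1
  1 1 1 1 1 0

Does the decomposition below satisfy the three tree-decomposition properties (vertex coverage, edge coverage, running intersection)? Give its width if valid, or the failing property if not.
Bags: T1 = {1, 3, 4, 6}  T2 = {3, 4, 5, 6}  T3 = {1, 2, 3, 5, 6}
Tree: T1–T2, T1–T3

A tree decomposition must satisfy three properties: every vertex lies in some bag; for every edge, both endpoints lie together in some bag; and for every vertex, the bags containing it form a connected subtree. Here bags containing vertex 5 are not connected in the tree, so the decomposition is invalid.

No — bags containing vertex 5 are not connected in the tree.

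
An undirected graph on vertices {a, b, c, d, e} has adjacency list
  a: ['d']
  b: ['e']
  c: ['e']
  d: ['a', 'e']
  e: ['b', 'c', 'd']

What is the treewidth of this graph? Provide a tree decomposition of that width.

The largest bag has 2 vertices, giving width 1; this decomposition certifies tw(G) ≤ 1. G has an edge, so its treewidth is at least 1. The upper and lower bounds meet at 1, so that is the treewidth.

Treewidth 1.
One such decomposition:
Bags: B1 = {b, e}  B2 = {d, e}  B3 = {a, d}  B4 = {c, e}
Tree: B1–B2, B2–B3, B1–B4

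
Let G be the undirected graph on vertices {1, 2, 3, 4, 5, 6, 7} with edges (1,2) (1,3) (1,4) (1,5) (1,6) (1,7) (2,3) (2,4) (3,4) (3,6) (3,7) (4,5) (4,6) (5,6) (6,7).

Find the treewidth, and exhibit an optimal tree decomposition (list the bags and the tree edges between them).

Treewidth 3.
One optimal decomposition is:
Bags: B1 = {1, 3, 6, 7}  B2 = {1, 3, 4, 6}  B3 = {1, 2, 3, 4}  B4 = {1, 4, 5, 6}
Tree: B1–B2, B2–B3, B2–B4

Every bag has size at most 4, so the width is 4 − 1 = 3 and tw(G) ≤ 3. For the lower bound, the 4 vertices {1, 2, 3, 4} are pairwise adjacent, and any tree decomposition puts a clique entirely inside one bag — forcing width ≥ 3. Therefore the treewidth is 3.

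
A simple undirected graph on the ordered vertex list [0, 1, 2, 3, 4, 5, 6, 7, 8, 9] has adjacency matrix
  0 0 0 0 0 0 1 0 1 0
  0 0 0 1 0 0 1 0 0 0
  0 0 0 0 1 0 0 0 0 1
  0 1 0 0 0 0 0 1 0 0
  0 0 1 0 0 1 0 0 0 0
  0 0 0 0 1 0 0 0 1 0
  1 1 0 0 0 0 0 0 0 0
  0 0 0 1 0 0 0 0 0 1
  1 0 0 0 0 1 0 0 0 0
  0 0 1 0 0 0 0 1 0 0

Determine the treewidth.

A width-2 tree decomposition is:
Bags: B1 = {1, 3, 6}  B2 = {0, 3, 6}  B3 = {0, 3, 8}  B4 = {3, 5, 8}  B5 = {3, 4, 5}  B6 = {2, 3, 4}  B7 = {2, 3, 9}  B8 = {3, 7, 9}
Tree: B1–B2, B2–B3, B3–B4, B4–B5, B5–B6, B6–B7, B7–B8
Every bag has size at most 3, so the width is 3 − 1 = 2 and tw(G) ≤ 2. The edges 3–1–6–0–8–5–4–2–9–7–3 form a cycle, so G is not a tree and its treewidth is at least 2. Therefore the treewidth is 2.

2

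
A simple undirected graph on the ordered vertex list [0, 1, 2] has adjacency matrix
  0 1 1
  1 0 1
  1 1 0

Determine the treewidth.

A width-2 tree decomposition is:
Bags: B1 = {0, 1, 2}
Tree: (single bag)
A single bag containing all 3 vertices is trivially a valid decomposition of width 2. On the other hand G contains the 3-clique {0, 1, 2}. A clique must lie in a single bag of any decomposition, so no decomposition can have width below 2. The upper and lower bounds meet at 2, so that is the treewidth.

2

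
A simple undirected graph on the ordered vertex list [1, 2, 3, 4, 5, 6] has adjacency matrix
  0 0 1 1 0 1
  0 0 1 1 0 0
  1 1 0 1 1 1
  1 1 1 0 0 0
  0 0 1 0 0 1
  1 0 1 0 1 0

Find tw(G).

2

A width-2 tree decomposition is:
Bags: B1 = {1, 3, 6}  B2 = {1, 3, 4}  B3 = {2, 3, 4}  B4 = {3, 5, 6}
Tree: B1–B2, B2–B3, B1–B4
The largest bag has 3 vertices, giving width 2; this decomposition certifies tw(G) ≤ 2. Conversely, {1, 3, 4} is a clique of size 3, and the vertices of any clique must share a bag in every tree decomposition; so some bag has ≥ 3 vertices and tw(G) ≥ 2. Therefore the treewidth is 2.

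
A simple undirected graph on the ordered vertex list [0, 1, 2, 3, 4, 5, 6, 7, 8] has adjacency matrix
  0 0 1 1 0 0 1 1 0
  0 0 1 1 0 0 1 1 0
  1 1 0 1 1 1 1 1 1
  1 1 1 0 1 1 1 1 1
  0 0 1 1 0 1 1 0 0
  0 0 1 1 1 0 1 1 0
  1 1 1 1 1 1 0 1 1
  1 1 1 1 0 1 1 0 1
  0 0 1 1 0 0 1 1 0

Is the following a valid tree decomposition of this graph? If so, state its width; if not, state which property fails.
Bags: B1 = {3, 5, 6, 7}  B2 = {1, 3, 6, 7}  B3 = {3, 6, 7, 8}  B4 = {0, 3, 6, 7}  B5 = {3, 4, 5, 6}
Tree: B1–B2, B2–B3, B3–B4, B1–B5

A tree decomposition must satisfy three properties: every vertex lies in some bag; for every edge, both endpoints lie together in some bag; and for every vertex, the bags containing it form a connected subtree. Here vertex 2 appears in no bag, so the decomposition is invalid.

No — vertex 2 appears in no bag.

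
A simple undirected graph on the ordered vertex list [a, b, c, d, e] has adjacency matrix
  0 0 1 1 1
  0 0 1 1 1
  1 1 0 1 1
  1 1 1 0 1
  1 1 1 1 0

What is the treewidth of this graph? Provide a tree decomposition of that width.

The largest bag has 4 vertices, giving width 3; this decomposition certifies tw(G) ≤ 3. Conversely, {a, c, d, e} is a clique of size 4, and the vertices of any clique must share a bag in every tree decomposition; so some bag has ≥ 4 vertices and tw(G) ≥ 3. Therefore the treewidth is 3.

Treewidth 3.
One such decomposition:
Bags: B1 = {b, c, d, e}  B2 = {a, c, d, e}
Tree: B1–B2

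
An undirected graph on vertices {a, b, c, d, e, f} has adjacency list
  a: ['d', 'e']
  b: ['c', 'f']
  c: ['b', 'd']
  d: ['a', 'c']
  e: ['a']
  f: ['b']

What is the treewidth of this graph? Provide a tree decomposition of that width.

Treewidth 1.
One optimal decomposition is:
Bags: B1 = {a, e}  B2 = {a, d}  B3 = {c, d}  B4 = {b, c}  B5 = {b, f}
Tree: B1–B2, B2–B3, B3–B4, B4–B5

Every bag has size at most 2, so the width is 2 − 1 = 1 and tw(G) ≤ 1. Since G has at least one edge (e.g. e–a), it is not an edgeless graph, so tw(G) ≥ 1. The upper and lower bounds meet at 1, so that is the treewidth.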